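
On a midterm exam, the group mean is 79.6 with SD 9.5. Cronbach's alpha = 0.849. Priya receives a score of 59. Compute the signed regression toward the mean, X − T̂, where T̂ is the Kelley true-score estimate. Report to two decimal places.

-3.11

T̂ = ρX + (1 − ρ)μ
  = 0.849 × 59 + 0.151 × 79.6
  = 50.091 + 12.0196
  = 62.1106
  ≈ 62.111
X − T̂ = 59 − 62.111 = -3.111 → -3.11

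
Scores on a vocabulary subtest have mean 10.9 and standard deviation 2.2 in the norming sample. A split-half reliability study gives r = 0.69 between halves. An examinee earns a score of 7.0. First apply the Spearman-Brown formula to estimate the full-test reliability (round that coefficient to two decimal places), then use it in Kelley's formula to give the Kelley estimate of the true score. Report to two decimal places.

Spearman-Brown: ρ = 2r/(1 + r) = 2(0.69)/(1 + 0.69) = 1.380/1.69 = 0.8166 → 0.82
T̂ = ρX + (1 − ρ)μ
  = 0.82 × 7.0 + 0.18 × 10.9
  = 5.740 + 1.962
  = 7.702
  ≈ 7.70

7.70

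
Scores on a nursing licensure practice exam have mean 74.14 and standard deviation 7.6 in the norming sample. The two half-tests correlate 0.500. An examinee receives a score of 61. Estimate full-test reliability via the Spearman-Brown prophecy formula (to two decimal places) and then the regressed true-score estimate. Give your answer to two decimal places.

Spearman-Brown: ρ = 2r/(1 + r) = 2(0.500)/(1 + 0.500) = 1.0000/1.500 = 0.6667 → 0.67
T̂ = 0.67(61) + 0.33(74.14) = 40.87 + 24.4662 = 65.336 → 65.34

65.34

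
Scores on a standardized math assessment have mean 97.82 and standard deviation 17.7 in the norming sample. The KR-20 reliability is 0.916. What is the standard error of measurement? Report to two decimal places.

5.13

SEM = SD · √(1 − ρ) = 17.7 × √0.084 = 17.7 × 0.2898 = 5.130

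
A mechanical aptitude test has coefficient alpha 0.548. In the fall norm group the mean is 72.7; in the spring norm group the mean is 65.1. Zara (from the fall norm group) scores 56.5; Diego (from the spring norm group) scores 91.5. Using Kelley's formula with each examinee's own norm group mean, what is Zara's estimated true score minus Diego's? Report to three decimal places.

-15.745

T̂_Zara = 0.548(56.5) + 0.452(72.7) = 63.82240
T̂_Diego = 0.548(91.5) + 0.452(65.1) = 79.56720
Difference = 63.82240 − 79.56720 = -15.74480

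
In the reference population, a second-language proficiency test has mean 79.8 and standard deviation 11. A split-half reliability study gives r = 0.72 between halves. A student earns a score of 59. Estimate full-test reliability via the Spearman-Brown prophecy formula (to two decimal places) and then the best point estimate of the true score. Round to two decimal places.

Spearman-Brown: ρ = 2r/(1 + r) = 2(0.72)/(1 + 0.72) = 1.440/1.72 = 0.8372 → 0.84
T̂ = ρX + (1 − ρ)μ
  = 0.84 × 59 + 0.16 × 79.8
  = 49.56 + 12.768
  = 62.328
  ≈ 62.33

62.33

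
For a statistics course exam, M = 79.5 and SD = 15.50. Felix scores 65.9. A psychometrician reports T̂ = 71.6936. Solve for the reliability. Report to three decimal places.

0.574

T̂ = ρX + (1 − ρ)μ  ⇒  T̂ − μ = ρ(X − μ)
ρ = (T̂ − μ)/(X − μ) = (71.6936 − 79.5) / (65.9 − 79.5) = -7.8064 / -13.6 = 0.57400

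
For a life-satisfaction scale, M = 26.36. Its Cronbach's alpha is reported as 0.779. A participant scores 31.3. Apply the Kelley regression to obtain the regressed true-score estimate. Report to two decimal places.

T̂ = 0.779(31.3) + 0.221(26.36) = 24.3827 + 5.82556 = 30.208 → 30.21

30.21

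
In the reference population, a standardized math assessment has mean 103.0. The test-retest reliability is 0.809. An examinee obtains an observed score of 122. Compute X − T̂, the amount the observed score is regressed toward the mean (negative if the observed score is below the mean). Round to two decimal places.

3.63

Weight the observed score by reliability and the mean by (1 − reliability): T̂ = 0.809·122 + 0.191·103.0 = 98.698 + 19.6730 = 118.3710.
X − T̂ = 122 − 118.371 = 3.629 → 3.63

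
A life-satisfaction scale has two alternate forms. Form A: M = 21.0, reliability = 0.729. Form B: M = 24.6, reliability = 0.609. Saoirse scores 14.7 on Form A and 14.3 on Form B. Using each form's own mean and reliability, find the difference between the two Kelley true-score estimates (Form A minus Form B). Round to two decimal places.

T̂_A = 0.729(14.7) + 0.271(21.0) = 16.4073
T̂_B = 0.609(14.3) + 0.391(24.6) = 18.3273
T̂_A − T̂_B = -1.9200

-1.92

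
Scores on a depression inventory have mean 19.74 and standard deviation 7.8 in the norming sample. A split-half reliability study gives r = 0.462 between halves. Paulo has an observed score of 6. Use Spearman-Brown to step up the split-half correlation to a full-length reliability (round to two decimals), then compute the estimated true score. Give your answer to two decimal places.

11.08

Spearman-Brown: ρ = 2r/(1 + r) = 2(0.462)/(1 + 0.462) = 0.9240/1.462 = 0.6320 → 0.63
T̂ = ρX + (1 − ρ)μ
  = 0.63 × 6 + 0.37 × 19.74
  = 3.78 + 7.3038
  = 11.084
  ≈ 11.08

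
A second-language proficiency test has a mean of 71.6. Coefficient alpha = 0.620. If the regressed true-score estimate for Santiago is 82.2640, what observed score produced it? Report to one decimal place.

T̂ = ρX + (1 − ρ)μ  ⇒  X = (T̂ − (1 − ρ)μ) / ρ
X = (82.2640 − 0.380 × 71.6) / 0.620 = (82.2640 − 27.2080) / 0.620 = 55.0560 / 0.620 = 88.800

88.8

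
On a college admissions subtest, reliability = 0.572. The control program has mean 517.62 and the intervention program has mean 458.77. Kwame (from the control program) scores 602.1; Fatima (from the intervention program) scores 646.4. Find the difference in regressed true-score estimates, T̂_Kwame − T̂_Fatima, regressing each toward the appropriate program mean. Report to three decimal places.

-0.152

T̂_Kwame = 0.572(602.1) + 0.428(517.62) = 565.94256
T̂_Fatima = 0.572(646.4) + 0.428(458.77) = 566.09436
Difference = 565.94256 − 566.09436 = -0.15180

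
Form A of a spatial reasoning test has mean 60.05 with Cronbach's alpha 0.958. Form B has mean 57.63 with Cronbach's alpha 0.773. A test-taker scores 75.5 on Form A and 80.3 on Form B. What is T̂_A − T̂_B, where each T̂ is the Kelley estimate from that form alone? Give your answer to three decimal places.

T̂_A = 0.958(75.5) + 0.042(60.05) = 74.85110
T̂_B = 0.773(80.3) + 0.227(57.63) = 75.15391
T̂_A − T̂_B = -0.30281

-0.303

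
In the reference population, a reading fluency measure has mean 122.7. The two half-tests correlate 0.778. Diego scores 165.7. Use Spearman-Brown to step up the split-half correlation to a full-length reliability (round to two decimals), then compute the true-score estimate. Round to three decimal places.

160.540

Spearman-Brown: ρ = 2r/(1 + r) = 2(0.778)/(1 + 0.778) = 1.5560/1.778 = 0.8751 → 0.88
T̂ = ρX + (1 − ρ)μ
  = 0.88 × 165.7 + 0.12 × 122.7
  = 145.816 + 14.724
  = 160.5400
  ≈ 160.540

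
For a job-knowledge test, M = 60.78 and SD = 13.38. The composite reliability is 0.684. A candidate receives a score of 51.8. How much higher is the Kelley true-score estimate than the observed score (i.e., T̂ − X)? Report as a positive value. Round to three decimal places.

Kelley's formula gives T̂ = 0.684·51.8 + 0.316·60.78 = 35.4312 + 19.20648 = 54.63768.
T̂ − X = 54.6377 − 51.8 = 2.8377 → 2.838

2.838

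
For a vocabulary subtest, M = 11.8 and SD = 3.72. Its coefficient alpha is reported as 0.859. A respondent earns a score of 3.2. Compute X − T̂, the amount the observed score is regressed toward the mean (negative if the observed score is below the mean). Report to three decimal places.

Regress the observed score toward the mean by the unreliability: T̂ = 0.859·3.2 + 0.141·11.8 = 2.7488 + 1.6638 = 4.41260.
X − T̂ = 3.2 − 4.4126 = -1.2126 → -1.213

-1.213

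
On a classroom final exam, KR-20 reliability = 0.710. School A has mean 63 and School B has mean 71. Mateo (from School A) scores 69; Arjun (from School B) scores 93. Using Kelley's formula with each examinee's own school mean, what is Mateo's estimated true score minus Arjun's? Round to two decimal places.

T̂_Mateo = 0.710(69) + 0.290(63) = 67.2600
T̂_Arjun = 0.710(93) + 0.290(71) = 86.6200
Difference = 67.2600 − 86.6200 = -19.3600

-19.36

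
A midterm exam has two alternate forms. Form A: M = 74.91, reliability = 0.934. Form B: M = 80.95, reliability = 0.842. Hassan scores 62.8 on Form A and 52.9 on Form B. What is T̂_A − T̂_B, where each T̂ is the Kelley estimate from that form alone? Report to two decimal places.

6.27

T̂_A = 0.934(62.8) + 0.066(74.91) = 63.5993
T̂_B = 0.842(52.9) + 0.158(80.95) = 57.3319
T̂_A − T̂_B = 6.2674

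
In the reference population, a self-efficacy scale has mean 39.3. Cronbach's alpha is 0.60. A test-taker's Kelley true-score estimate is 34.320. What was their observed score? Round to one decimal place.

T̂ = ρX + (1 − ρ)μ  ⇒  X = (T̂ − (1 − ρ)μ) / ρ
X = (34.320 − 0.40 × 39.3) / 0.60 = (34.320 − 15.720) / 0.60 = 18.600 / 0.60 = 31.000

31.0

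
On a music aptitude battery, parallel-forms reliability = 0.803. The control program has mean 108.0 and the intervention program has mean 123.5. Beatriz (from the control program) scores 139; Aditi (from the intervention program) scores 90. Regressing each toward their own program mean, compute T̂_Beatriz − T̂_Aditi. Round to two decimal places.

T̂_Beatriz = 0.803(139) + 0.197(108.0) = 132.8930
T̂_Aditi = 0.803(90) + 0.197(123.5) = 96.5995
Difference = 132.8930 − 96.5995 = 36.2935

36.29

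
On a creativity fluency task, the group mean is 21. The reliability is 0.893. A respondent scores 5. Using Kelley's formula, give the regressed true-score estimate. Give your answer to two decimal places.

T̂ = 0.893(5) + 0.107(21) = 4.465 + 2.247 = 6.712 → 6.71

6.71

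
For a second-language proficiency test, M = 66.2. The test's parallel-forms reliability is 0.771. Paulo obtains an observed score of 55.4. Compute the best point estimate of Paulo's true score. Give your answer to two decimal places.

T̂ = 0.771(55.4) + 0.229(66.2) = 42.7134 + 15.1598 = 57.873 → 57.87

57.87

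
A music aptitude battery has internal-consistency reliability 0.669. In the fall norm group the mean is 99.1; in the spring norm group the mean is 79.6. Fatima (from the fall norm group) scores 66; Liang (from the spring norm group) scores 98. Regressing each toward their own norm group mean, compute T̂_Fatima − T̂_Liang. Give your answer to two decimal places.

-14.95

T̂_Fatima = 0.669(66) + 0.331(99.1) = 76.9561
T̂_Liang = 0.669(98) + 0.331(79.6) = 91.9096
Difference = 76.9561 − 91.9096 = -14.9535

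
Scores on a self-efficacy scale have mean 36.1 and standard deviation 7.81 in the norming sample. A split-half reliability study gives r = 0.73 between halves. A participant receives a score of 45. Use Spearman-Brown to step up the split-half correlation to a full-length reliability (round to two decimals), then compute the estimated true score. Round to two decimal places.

43.58

Spearman-Brown: ρ = 2r/(1 + r) = 2(0.73)/(1 + 0.73) = 1.460/1.73 = 0.8439 → 0.84
T̂ = 0.84(45) + 0.16(36.1) = 37.80 + 5.776 = 43.576 → 43.58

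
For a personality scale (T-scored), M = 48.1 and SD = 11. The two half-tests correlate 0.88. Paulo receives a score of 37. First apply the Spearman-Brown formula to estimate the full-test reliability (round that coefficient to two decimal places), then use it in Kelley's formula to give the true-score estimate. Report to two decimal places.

37.67

Spearman-Brown: ρ = 2r/(1 + r) = 2(0.88)/(1 + 0.88) = 1.760/1.88 = 0.9362 → 0.94
Kelley's formula gives T̂ = 0.94·37 + 0.06·48.1 = 34.78 + 2.886 = 37.666.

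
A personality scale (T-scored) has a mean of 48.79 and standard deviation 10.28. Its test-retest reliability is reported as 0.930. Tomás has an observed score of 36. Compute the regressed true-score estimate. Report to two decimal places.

Weight the observed score by reliability and the mean by (1 − reliability): T̂ = 0.930·36 + 0.070·48.79 = 33.480 + 3.41530 = 36.895.

36.90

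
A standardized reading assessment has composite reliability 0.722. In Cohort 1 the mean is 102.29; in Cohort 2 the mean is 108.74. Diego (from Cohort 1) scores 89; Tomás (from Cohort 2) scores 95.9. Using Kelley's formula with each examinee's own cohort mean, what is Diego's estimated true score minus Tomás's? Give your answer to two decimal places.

T̂_Diego = 0.722(89) + 0.278(102.29) = 92.6946
T̂_Tomás = 0.722(95.9) + 0.278(108.74) = 99.4695
Difference = 92.6946 − 99.4695 = -6.7749

-6.77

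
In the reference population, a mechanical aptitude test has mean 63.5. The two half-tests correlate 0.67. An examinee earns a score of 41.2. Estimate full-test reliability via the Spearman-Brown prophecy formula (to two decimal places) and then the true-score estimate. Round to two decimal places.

45.66

Spearman-Brown: ρ = 2r/(1 + r) = 2(0.67)/(1 + 0.67) = 1.340/1.67 = 0.8024 → 0.80
Regress the observed score toward the mean by the unreliability: T̂ = 0.80·41.2 + 0.20·63.5 = 32.960 + 12.700 = 45.660.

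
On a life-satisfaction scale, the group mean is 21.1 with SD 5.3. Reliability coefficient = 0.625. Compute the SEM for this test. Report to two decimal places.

3.25

SEM = SD · √(1 − ρ) = 5.3 × √0.375 = 5.3 × 0.6124 = 3.246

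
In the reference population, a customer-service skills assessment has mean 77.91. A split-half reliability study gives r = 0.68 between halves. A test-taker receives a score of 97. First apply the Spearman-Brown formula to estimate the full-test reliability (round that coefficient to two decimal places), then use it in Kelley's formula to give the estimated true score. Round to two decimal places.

93.37

Spearman-Brown: ρ = 2r/(1 + r) = 2(0.68)/(1 + 0.68) = 1.360/1.68 = 0.8095 → 0.81
T̂ = 0.81(97) + 0.19(77.91) = 78.57 + 14.8029 = 93.373 → 93.37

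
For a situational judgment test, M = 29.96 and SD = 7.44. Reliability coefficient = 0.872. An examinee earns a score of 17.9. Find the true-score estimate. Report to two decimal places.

19.44

Weight the observed score by reliability and the mean by (1 − reliability): T̂ = 0.872·17.9 + 0.128·29.96 = 15.6088 + 3.83488 = 19.444.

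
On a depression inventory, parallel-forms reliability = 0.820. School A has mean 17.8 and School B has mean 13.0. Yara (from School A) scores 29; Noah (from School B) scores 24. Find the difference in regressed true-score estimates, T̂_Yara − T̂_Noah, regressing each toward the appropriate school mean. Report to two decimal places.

4.96

T̂_Yara = 0.820(29) + 0.180(17.8) = 26.9840
T̂_Noah = 0.820(24) + 0.180(13.0) = 22.0200
Difference = 26.9840 − 22.0200 = 4.9640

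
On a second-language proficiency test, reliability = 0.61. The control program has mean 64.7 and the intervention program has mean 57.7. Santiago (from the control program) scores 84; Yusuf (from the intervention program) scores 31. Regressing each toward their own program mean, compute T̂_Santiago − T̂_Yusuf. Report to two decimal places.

T̂_Santiago = 0.61(84) + 0.39(64.7) = 76.4730
T̂_Yusuf = 0.61(31) + 0.39(57.7) = 41.4130
Difference = 76.4730 − 41.4130 = 35.0600

35.06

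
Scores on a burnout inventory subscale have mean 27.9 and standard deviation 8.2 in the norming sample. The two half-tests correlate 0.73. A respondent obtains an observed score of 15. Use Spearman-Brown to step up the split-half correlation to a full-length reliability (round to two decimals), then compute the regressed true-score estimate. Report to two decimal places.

17.06

Spearman-Brown: ρ = 2r/(1 + r) = 2(0.73)/(1 + 0.73) = 1.460/1.73 = 0.8439 → 0.84
T̂ = ρX + (1 − ρ)μ
  = 0.84 × 15 + 0.16 × 27.9
  = 12.60 + 4.464
  = 17.064
  ≈ 17.06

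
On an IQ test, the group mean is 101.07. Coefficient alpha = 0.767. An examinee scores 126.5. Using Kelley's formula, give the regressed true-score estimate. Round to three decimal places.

120.575

Weight the observed score by reliability and the mean by (1 − reliability): T̂ = 0.767·126.5 + 0.233·101.07 = 97.0255 + 23.54931 = 120.5748.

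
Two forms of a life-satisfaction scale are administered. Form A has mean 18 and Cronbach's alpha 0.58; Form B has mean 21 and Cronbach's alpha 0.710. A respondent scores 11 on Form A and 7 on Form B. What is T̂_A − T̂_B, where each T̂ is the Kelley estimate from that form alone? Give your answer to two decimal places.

T̂_A = 0.58(11) + 0.42(18) = 13.9400
T̂_B = 0.710(7) + 0.290(21) = 11.0600
T̂_A − T̂_B = 2.8800

2.88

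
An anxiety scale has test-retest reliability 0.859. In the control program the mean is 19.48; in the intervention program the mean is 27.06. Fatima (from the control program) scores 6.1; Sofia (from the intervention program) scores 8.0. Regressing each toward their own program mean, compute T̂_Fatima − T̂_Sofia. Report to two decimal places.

T̂_Fatima = 0.859(6.1) + 0.141(19.48) = 7.9866
T̂_Sofia = 0.859(8.0) + 0.141(27.06) = 10.6875
Difference = 7.9866 − 10.6875 = -2.7009

-2.70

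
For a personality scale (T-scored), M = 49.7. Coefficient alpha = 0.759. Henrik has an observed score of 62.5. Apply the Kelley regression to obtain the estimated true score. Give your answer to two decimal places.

59.42

Weight the observed score by reliability and the mean by (1 − reliability): T̂ = 0.759·62.5 + 0.241·49.7 = 47.4375 + 11.9777 = 59.415.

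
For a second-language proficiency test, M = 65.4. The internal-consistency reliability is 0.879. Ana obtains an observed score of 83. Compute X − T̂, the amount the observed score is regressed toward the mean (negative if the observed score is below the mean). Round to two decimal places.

Weight the observed score by reliability and the mean by (1 − reliability): T̂ = 0.879·83 + 0.121·65.4 = 72.957 + 7.9134 = 80.8704.
X − T̂ = 83 − 80.870 = 2.130 → 2.13

2.13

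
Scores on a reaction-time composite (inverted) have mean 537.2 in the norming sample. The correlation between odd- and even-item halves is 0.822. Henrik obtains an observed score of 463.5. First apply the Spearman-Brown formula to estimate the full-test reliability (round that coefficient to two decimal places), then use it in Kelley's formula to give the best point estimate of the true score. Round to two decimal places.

470.87

Spearman-Brown: ρ = 2r/(1 + r) = 2(0.822)/(1 + 0.822) = 1.6440/1.822 = 0.9023 → 0.90
T̂ = 0.90(463.5) + 0.10(537.2) = 417.150 + 53.720 = 470.870 → 470.87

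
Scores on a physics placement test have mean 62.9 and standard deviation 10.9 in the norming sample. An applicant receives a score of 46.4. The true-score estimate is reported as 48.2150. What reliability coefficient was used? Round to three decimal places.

T̂ = ρX + (1 − ρ)μ  ⇒  T̂ − μ = ρ(X − μ)
ρ = (T̂ − μ)/(X − μ) = (48.2150 − 62.9) / (46.4 − 62.9) = -14.6850 / -16.5 = 0.89000

0.890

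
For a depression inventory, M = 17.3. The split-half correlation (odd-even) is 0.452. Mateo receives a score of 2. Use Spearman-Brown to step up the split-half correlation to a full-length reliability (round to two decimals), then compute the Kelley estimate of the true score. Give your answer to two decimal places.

7.81

Spearman-Brown: ρ = 2r/(1 + r) = 2(0.452)/(1 + 0.452) = 0.9040/1.452 = 0.6226 → 0.62
T̂ = ρX + (1 − ρ)μ
  = 0.62 × 2 + 0.38 × 17.3
  = 1.24 + 6.574
  = 7.814
  ≈ 7.81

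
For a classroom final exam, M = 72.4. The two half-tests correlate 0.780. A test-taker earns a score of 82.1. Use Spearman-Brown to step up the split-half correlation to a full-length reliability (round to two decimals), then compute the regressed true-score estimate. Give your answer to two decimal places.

Spearman-Brown: ρ = 2r/(1 + r) = 2(0.780)/(1 + 0.780) = 1.5600/1.780 = 0.8764 → 0.88
Regress the observed score toward the mean by the unreliability: T̂ = 0.88·82.1 + 0.12·72.4 = 72.248 + 8.688 = 80.936.

80.94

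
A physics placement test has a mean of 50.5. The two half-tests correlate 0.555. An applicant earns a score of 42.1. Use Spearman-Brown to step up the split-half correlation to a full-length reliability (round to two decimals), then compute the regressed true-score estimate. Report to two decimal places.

Spearman-Brown: ρ = 2r/(1 + r) = 2(0.555)/(1 + 0.555) = 1.1100/1.555 = 0.7138 → 0.71
T̂ = 0.71(42.1) + 0.29(50.5) = 29.891 + 14.645 = 44.536 → 44.54

44.54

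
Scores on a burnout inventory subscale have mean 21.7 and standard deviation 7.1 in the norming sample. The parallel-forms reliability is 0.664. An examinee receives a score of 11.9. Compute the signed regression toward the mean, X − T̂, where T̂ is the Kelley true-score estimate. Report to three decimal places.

-3.293

Weight the observed score by reliability and the mean by (1 − reliability): T̂ = 0.664·11.9 + 0.336·21.7 = 7.9016 + 7.2912 = 15.19280.
X − T̂ = 11.9 − 15.1928 = -3.2928 → -3.293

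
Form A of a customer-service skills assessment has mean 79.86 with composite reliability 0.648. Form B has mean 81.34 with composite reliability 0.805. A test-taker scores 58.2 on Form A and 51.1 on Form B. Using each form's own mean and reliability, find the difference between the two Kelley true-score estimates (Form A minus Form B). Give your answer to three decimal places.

T̂_A = 0.648(58.2) + 0.352(79.86) = 65.82432
T̂_B = 0.805(51.1) + 0.195(81.34) = 56.99680
T̂_A − T̂_B = 8.82752

8.828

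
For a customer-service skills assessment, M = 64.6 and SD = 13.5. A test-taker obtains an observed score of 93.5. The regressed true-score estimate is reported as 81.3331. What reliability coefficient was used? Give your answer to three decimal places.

T̂ = ρX + (1 − ρ)μ  ⇒  T̂ − μ = ρ(X − μ)
ρ = (T̂ − μ)/(X − μ) = (81.3331 − 64.6) / (93.5 − 64.6) = 16.7331 / 28.9 = 0.57900

0.579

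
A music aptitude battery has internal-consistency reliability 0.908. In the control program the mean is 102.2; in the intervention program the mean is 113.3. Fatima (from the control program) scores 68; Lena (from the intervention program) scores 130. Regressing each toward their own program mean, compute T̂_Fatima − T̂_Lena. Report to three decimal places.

-57.317

T̂_Fatima = 0.908(68) + 0.092(102.2) = 71.14640
T̂_Lena = 0.908(130) + 0.092(113.3) = 128.46360
Difference = 71.14640 − 128.46360 = -57.31720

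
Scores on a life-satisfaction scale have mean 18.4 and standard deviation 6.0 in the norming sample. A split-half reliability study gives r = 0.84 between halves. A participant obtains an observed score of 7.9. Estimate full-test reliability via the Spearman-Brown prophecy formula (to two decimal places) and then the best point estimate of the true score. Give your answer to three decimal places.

Spearman-Brown: ρ = 2r/(1 + r) = 2(0.84)/(1 + 0.84) = 1.680/1.84 = 0.9130 → 0.91
Kelley's formula gives T̂ = 0.91·7.9 + 0.09·18.4 = 7.189 + 1.656 = 8.8450.

8.845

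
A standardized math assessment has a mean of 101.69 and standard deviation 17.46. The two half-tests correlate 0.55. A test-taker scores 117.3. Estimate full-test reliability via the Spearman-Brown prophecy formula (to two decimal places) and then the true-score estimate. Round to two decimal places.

Spearman-Brown: ρ = 2r/(1 + r) = 2(0.55)/(1 + 0.55) = 1.100/1.55 = 0.7097 → 0.71
T̂ = ρX + (1 − ρ)μ
  = 0.71 × 117.3 + 0.29 × 101.69
  = 83.283 + 29.4901
  = 112.773
  ≈ 112.77

112.77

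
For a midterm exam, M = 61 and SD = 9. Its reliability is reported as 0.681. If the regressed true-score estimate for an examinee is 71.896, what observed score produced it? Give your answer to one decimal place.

T̂ = ρX + (1 − ρ)μ  ⇒  X = (T̂ − (1 − ρ)μ) / ρ
X = (71.896 − 0.319 × 61) / 0.681 = (71.896 − 19.459) / 0.681 = 52.437 / 0.681 = 77.000

77.0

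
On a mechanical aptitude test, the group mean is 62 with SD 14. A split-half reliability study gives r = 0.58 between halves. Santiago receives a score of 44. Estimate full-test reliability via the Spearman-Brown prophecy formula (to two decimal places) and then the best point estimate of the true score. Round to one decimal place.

Spearman-Brown: ρ = 2r/(1 + r) = 2(0.58)/(1 + 0.58) = 1.160/1.58 = 0.7342 → 0.73
Kelley's formula gives T̂ = 0.73·44 + 0.27·62 = 32.12 + 16.74 = 48.86.

48.9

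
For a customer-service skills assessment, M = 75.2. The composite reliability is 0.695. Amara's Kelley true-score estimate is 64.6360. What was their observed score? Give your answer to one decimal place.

60.0

T̂ = ρX + (1 − ρ)μ  ⇒  X = (T̂ − (1 − ρ)μ) / ρ
X = (64.6360 − 0.305 × 75.2) / 0.695 = (64.6360 − 22.9360) / 0.695 = 41.7000 / 0.695 = 60.000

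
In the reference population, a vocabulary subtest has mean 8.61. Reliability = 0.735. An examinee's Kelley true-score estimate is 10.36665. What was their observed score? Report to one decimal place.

T̂ = ρX + (1 − ρ)μ  ⇒  X = (T̂ − (1 − ρ)μ) / ρ
X = (10.36665 − 0.265 × 8.61) / 0.735 = (10.36665 − 2.28165) / 0.735 = 8.08500 / 0.735 = 11.000

11.0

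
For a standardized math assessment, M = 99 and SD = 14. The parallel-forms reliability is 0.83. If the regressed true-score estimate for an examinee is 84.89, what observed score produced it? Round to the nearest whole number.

T̂ = ρX + (1 − ρ)μ  ⇒  X = (T̂ − (1 − ρ)μ) / ρ
X = (84.89 − 0.17 × 99) / 0.83 = (84.89 − 16.83) / 0.83 = 68.06 / 0.83 = 82.00

82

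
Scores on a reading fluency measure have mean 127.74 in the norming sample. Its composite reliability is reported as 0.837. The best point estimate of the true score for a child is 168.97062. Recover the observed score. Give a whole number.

177

T̂ = ρX + (1 − ρ)μ  ⇒  X = (T̂ − (1 − ρ)μ) / ρ
X = (168.97062 − 0.163 × 127.74) / 0.837 = (168.97062 − 20.82162) / 0.837 = 148.14900 / 0.837 = 177.00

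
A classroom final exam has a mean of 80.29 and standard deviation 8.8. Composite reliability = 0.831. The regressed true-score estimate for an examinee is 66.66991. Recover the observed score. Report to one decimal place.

63.9

T̂ = ρX + (1 − ρ)μ  ⇒  X = (T̂ − (1 − ρ)μ) / ρ
X = (66.66991 − 0.169 × 80.29) / 0.831 = (66.66991 − 13.56901) / 0.831 = 53.10090 / 0.831 = 63.900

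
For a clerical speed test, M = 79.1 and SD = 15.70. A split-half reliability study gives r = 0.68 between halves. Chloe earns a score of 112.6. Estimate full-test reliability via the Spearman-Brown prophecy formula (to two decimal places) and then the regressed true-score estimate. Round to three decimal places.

Spearman-Brown: ρ = 2r/(1 + r) = 2(0.68)/(1 + 0.68) = 1.360/1.68 = 0.8095 → 0.81
T̂ = ρX + (1 − ρ)μ
  = 0.81 × 112.6 + 0.19 × 79.1
  = 91.206 + 15.029
  = 106.2350
  ≈ 106.235

106.235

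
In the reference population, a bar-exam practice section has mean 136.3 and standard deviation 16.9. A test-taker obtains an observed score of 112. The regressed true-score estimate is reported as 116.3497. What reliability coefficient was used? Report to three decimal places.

T̂ = ρX + (1 − ρ)μ  ⇒  T̂ − μ = ρ(X − μ)
ρ = (T̂ − μ)/(X − μ) = (116.3497 − 136.3) / (112 − 136.3) = -19.9503 / -24.3 = 0.82100

0.821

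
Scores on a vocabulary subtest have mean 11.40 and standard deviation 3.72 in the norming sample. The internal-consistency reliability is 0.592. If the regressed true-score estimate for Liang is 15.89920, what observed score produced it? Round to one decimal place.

19.0

T̂ = ρX + (1 − ρ)μ  ⇒  X = (T̂ − (1 − ρ)μ) / ρ
X = (15.89920 − 0.408 × 11.40) / 0.592 = (15.89920 − 4.65120) / 0.592 = 11.24800 / 0.592 = 19.000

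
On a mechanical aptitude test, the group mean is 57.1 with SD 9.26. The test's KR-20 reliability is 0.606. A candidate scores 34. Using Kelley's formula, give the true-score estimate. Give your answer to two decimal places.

43.10

T̂ = ρX + (1 − ρ)μ
  = 0.606 × 34 + 0.394 × 57.1
  = 20.604 + 22.4974
  = 43.101
  ≈ 43.10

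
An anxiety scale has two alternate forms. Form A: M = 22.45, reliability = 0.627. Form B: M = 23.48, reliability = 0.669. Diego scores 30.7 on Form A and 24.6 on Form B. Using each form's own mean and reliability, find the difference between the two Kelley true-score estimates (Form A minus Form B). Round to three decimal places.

T̂_A = 0.627(30.7) + 0.373(22.45) = 27.62275
T̂_B = 0.669(24.6) + 0.331(23.48) = 24.22928
T̂_A − T̂_B = 3.39347

3.393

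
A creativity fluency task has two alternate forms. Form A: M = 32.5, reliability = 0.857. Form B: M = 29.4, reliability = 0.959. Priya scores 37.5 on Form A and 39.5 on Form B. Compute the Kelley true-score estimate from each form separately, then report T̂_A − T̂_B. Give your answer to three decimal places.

T̂_A = 0.857(37.5) + 0.143(32.5) = 36.78500
T̂_B = 0.959(39.5) + 0.041(29.4) = 39.08590
T̂_A − T̂_B = -2.30090

-2.301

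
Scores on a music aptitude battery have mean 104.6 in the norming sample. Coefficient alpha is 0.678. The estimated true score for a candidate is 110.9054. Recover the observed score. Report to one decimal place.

T̂ = ρX + (1 − ρ)μ  ⇒  X = (T̂ − (1 − ρ)μ) / ρ
X = (110.9054 − 0.322 × 104.6) / 0.678 = (110.9054 − 33.6812) / 0.678 = 77.2242 / 0.678 = 113.900

113.9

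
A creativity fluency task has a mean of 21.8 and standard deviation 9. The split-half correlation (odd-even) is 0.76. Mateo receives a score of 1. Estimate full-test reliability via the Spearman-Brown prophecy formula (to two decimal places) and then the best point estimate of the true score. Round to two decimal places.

3.91

Spearman-Brown: ρ = 2r/(1 + r) = 2(0.76)/(1 + 0.76) = 1.520/1.76 = 0.8636 → 0.86
Regress the observed score toward the mean by the unreliability: T̂ = 0.86·1 + 0.14·21.8 = 0.86 + 3.052 = 3.912.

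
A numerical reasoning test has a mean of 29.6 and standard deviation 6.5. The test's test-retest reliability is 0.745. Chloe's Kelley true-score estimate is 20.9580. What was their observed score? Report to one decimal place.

T̂ = ρX + (1 − ρ)μ  ⇒  X = (T̂ − (1 − ρ)μ) / ρ
X = (20.9580 − 0.255 × 29.6) / 0.745 = (20.9580 − 7.5480) / 0.745 = 13.4100 / 0.745 = 18.000

18.0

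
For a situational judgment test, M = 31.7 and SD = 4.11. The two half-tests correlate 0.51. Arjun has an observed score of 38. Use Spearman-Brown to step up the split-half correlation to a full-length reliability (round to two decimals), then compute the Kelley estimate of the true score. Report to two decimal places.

Spearman-Brown: ρ = 2r/(1 + r) = 2(0.51)/(1 + 0.51) = 1.020/1.51 = 0.6755 → 0.68
Weight the observed score by reliability and the mean by (1 − reliability): T̂ = 0.68·38 + 0.32·31.7 = 25.84 + 10.144 = 35.984.

35.98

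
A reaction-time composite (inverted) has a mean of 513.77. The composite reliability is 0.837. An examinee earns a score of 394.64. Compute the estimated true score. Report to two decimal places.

414.06

Kelley's formula gives T̂ = 0.837·394.64 + 0.163·513.77 = 330.31368 + 83.74451 = 414.058.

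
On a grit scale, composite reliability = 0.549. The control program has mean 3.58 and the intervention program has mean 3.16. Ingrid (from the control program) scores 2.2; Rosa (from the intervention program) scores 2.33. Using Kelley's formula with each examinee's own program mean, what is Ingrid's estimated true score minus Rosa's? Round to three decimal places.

0.118

T̂_Ingrid = 0.549(2.2) + 0.451(3.58) = 2.82238
T̂_Rosa = 0.549(2.33) + 0.451(3.16) = 2.70433
Difference = 2.82238 − 2.70433 = 0.11805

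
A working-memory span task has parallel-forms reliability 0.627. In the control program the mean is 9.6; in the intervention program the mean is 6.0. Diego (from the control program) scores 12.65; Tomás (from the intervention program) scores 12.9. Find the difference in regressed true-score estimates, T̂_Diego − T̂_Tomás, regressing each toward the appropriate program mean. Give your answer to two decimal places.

1.19

T̂_Diego = 0.627(12.65) + 0.373(9.6) = 11.5124
T̂_Tomás = 0.627(12.9) + 0.373(6.0) = 10.3263
Difference = 11.5124 − 10.3263 = 1.1861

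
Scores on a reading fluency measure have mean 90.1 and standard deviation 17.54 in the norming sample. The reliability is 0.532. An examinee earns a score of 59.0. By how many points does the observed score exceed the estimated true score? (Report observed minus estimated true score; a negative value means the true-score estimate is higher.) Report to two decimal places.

T̂ = 0.532(59.0) + 0.468(90.1) = 31.3880 + 42.1668 = 73.5548 → 73.555
X − T̂ = 59.0 − 73.555 = -14.555 → -14.55

-14.55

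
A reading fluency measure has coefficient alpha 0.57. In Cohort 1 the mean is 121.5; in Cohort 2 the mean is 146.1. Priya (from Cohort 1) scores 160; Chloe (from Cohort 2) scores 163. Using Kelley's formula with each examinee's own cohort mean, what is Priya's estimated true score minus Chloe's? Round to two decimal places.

T̂_Priya = 0.57(160) + 0.43(121.5) = 143.4450
T̂_Chloe = 0.57(163) + 0.43(146.1) = 155.7330
Difference = 143.4450 − 155.7330 = -12.2880

-12.29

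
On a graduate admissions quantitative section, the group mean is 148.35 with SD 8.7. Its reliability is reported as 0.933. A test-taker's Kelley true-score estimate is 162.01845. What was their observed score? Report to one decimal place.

163.0

T̂ = ρX + (1 − ρ)μ  ⇒  X = (T̂ − (1 − ρ)μ) / ρ
X = (162.01845 − 0.067 × 148.35) / 0.933 = (162.01845 − 9.93945) / 0.933 = 152.07900 / 0.933 = 163.000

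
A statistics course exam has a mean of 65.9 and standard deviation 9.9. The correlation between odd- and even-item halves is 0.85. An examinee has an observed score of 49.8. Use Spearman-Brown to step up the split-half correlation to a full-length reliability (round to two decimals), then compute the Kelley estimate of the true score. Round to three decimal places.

51.088

Spearman-Brown: ρ = 2r/(1 + r) = 2(0.85)/(1 + 0.85) = 1.700/1.85 = 0.9189 → 0.92
Regress the observed score toward the mean by the unreliability: T̂ = 0.92·49.8 + 0.08·65.9 = 45.816 + 5.272 = 51.0880.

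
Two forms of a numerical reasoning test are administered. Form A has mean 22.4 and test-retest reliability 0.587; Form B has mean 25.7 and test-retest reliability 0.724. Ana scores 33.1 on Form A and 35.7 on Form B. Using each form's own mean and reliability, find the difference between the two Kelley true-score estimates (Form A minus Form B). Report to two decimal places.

-4.26

T̂_A = 0.587(33.1) + 0.413(22.4) = 28.6809
T̂_B = 0.724(35.7) + 0.276(25.7) = 32.9400
T̂_A − T̂_B = -4.2591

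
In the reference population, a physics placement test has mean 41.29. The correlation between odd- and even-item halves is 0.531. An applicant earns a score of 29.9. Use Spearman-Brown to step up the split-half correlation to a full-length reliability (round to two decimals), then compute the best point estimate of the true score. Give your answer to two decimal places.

Spearman-Brown: ρ = 2r/(1 + r) = 2(0.531)/(1 + 0.531) = 1.0620/1.531 = 0.6937 → 0.69
Kelley's formula gives T̂ = 0.69·29.9 + 0.31·41.29 = 20.631 + 12.7999 = 33.431.

33.43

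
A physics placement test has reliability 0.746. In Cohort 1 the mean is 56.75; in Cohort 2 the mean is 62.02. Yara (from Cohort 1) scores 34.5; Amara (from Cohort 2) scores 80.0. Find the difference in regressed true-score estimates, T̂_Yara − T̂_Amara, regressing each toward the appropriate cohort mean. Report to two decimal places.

T̂_Yara = 0.746(34.5) + 0.254(56.75) = 40.1515
T̂_Amara = 0.746(80.0) + 0.254(62.02) = 75.4331
Difference = 40.1515 − 75.4331 = -35.2816

-35.28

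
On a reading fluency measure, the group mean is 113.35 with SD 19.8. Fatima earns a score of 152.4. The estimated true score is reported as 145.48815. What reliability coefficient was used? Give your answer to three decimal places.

0.823

T̂ = ρX + (1 − ρ)μ  ⇒  T̂ − μ = ρ(X − μ)
ρ = (T̂ − μ)/(X − μ) = (145.48815 − 113.35) / (152.4 − 113.35) = 32.13815 / 39.05 = 0.82300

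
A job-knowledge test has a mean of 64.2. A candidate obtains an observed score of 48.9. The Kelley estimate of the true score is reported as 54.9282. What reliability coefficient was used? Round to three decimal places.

0.606

T̂ = ρX + (1 − ρ)μ  ⇒  T̂ − μ = ρ(X − μ)
ρ = (T̂ − μ)/(X − μ) = (54.9282 − 64.2) / (48.9 − 64.2) = -9.2718 / -15.3 = 0.60600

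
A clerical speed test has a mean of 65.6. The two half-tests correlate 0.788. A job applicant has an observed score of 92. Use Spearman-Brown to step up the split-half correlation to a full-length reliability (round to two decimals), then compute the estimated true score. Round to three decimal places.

Spearman-Brown: ρ = 2r/(1 + r) = 2(0.788)/(1 + 0.788) = 1.5760/1.788 = 0.8814 → 0.88
Weight the observed score by reliability and the mean by (1 − reliability): T̂ = 0.88·92 + 0.12·65.6 = 80.96 + 7.872 = 88.8320.

88.832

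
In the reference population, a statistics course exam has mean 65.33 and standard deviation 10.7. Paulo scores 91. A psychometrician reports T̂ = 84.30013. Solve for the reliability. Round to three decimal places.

0.739

T̂ = ρX + (1 − ρ)μ  ⇒  T̂ − μ = ρ(X − μ)
ρ = (T̂ − μ)/(X − μ) = (84.30013 − 65.33) / (91 − 65.33) = 18.97013 / 25.67 = 0.73900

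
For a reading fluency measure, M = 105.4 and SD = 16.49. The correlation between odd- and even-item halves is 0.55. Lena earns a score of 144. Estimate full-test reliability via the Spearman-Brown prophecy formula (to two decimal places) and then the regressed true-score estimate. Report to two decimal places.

Spearman-Brown: ρ = 2r/(1 + r) = 2(0.55)/(1 + 0.55) = 1.100/1.55 = 0.7097 → 0.71
Regress the observed score toward the mean by the unreliability: T̂ = 0.71·144 + 0.29·105.4 = 102.24 + 30.566 = 132.806.

132.81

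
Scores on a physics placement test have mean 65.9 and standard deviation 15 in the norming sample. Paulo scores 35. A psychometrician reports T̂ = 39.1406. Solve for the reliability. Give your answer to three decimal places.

T̂ = ρX + (1 − ρ)μ  ⇒  T̂ − μ = ρ(X − μ)
ρ = (T̂ − μ)/(X − μ) = (39.1406 − 65.9) / (35 − 65.9) = -26.7594 / -30.9 = 0.86600

0.866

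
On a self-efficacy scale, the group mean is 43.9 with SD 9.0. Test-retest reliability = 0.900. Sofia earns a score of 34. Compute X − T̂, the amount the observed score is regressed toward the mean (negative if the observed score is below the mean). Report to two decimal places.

-0.99

Kelley's formula gives T̂ = 0.900·34 + 0.100·43.9 = 30.600 + 4.3900 = 34.9900.
X − T̂ = 34 − 34.990 = -0.990 → -0.99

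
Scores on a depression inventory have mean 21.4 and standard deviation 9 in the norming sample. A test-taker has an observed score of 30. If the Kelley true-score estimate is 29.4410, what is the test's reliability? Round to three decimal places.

T̂ = ρX + (1 − ρ)μ  ⇒  T̂ − μ = ρ(X − μ)
ρ = (T̂ − μ)/(X − μ) = (29.4410 − 21.4) / (30 − 21.4) = 8.0410 / 8.6 = 0.93500

0.935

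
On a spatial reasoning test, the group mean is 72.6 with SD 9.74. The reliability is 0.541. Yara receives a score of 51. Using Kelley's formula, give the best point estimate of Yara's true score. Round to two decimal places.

T̂ = ρX + (1 − ρ)μ
  = 0.541 × 51 + 0.459 × 72.6
  = 27.591 + 33.3234
  = 60.914
  ≈ 60.91

60.91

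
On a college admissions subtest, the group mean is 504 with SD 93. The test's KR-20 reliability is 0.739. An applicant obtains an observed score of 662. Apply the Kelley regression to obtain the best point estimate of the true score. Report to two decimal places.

T̂ = ρX + (1 − ρ)μ
  = 0.739 × 662 + 0.261 × 504
  = 489.218 + 131.544
  = 620.762
  ≈ 620.76

620.76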